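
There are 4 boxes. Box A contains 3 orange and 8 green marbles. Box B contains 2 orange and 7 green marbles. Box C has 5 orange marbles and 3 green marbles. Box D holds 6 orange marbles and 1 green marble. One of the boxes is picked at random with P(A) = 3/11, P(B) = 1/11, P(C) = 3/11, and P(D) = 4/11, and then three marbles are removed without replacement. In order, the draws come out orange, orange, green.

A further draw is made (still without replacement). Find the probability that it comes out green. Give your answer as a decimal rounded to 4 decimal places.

Under each hypothesis, the probability of the observed sequence is: P(data | box A) = (3/11)(2/10)(8/9) = 0.048485; P(data | box B) = (2/9)(1/8)(7/7) = 0.027778; P(data | box C) = (5/8)(4/7)(3/6) = 0.17857; P(data | box D) = (6/7)(5/6)(1/5) = 0.14286.
The prior-weighted likelihoods are 3/11 · 0.048485 = 0.013223, 1/11 · 0.027778 = 0.0025253, 3/11 · 0.17857 = 0.048701, 4/11 · 0.14286 = 0.051948; these sum to 0.1164.
Normalising, the posterior is P(box A | data) = 0.1136, P(box B | data) = 0.021695, P(box C | data) = 0.4184, P(box D | data) = 0.4463.
So P(green next | data) = Σ P(green next | H) P(H | data) = (7/8)(0.1136) + (1)(0.021695) + (2/5)(0.4184) + (0)(0.4463) = 0.28846.

0.2885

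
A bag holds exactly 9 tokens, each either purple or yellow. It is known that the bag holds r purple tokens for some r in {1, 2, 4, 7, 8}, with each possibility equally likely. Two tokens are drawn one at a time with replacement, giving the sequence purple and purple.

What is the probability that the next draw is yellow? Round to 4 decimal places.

0.2305

Compute the likelihood of the observed sequence for each case: P(data | r = 1) = (1/9)(1/9) = 1/81; P(data | r = 2) = (2/9)(2/9) = 4/81; P(data | r = 4) = (4/9)(4/9) = 16/81; P(data | r = 7) = (7/9)(7/9) = 49/81; P(data | r = 8) = (8/9)(8/9) = 64/81.
The prior-weighted likelihoods are 1/5 · 1/81 = 1/405, 1/5 · 4/81 = 4/405, 1/5 · 16/81 = 16/405, 1/5 · 49/81 = 49/405, 1/5 · 64/81 = 64/405; summing to 134/405.
Normalising, the posterior is P(r = 1 | data) = 1/134, P(r = 2 | data) = 2/67, P(r = 4 | data) = 8/67, P(r = 7 | data) = 49/134, P(r = 8 | data) = 32/67.
The predictive probability is P(yellow next | data) = (8/9)(1/134) + (7/9)(2/67) + (5/9)(8/67) + (2/9)(49/134) + (1/9)(32/67) = 139/603.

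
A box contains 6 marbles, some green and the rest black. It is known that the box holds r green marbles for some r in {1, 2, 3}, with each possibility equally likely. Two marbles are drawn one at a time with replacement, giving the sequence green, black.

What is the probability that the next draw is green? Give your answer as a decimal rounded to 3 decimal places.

0.364

The likelihood of the observed sequence under each hypothesis: P(data | r = 1) = (1/6)(5/6) = 5/36; P(data | r = 2) = (2/6)(4/6) = 2/9; P(data | r = 3) = (3/6)(3/6) = 1/4.
Multiplying each by its prior: 1/3 · 5/36 = 5/108, 1/3 · 2/9 = 2/27, 1/3 · 1/4 = 1/12; with total 11/54.
Dividing through by the total gives posterior P(r = 1 | data) = 5/22, P(r = 2 | data) = 4/11, P(r = 3 | data) = 9/22.
Averaging over the posterior, P(green next | data) = (1/6)(5/22) + (1/3)(4/11) + (1/2)(9/22) = 4/11.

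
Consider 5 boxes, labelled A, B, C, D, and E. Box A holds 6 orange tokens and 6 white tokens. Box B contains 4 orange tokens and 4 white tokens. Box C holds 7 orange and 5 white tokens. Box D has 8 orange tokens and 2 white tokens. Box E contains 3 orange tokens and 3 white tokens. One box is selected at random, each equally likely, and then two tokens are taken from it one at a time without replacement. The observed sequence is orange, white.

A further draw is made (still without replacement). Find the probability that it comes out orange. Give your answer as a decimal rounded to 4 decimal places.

0.5716

Under each hypothesis, the probability of the observed sequence is: P(data | box A) = (6/12)(6/11) = 0.27273; P(data | box B) = (4/8)(4/7) = 0.28571; P(data | box C) = (7/12)(5/11) = 0.26515; P(data | box D) = (8/10)(2/9) = 0.17778; P(data | box E) = (3/6)(3/5) = 0.3.
The prior-weighted likelihoods are 1/5 · 0.27273 = 0.054545, 1/5 · 0.28571 = 0.057143, 1/5 · 0.26515 = 0.05303, 1/5 · 0.17778 = 0.035556, 1/5 · 0.3 = 0.06; summing to 0.26027.
Dividing through by the total gives posterior P(box A | data) = 0.20957, P(box B | data) = 0.21955, P(box C | data) = 0.20375, P(box D | data) = 0.13661, P(box E | data) = 0.23053.
So P(orange next | data) = Σ P(orange next | H) P(H | data) = (1/2)(0.20957) + (1/2)(0.21955) + (3/5)(0.20375) + (7/8)(0.13661) + (1/2)(0.23053) = 0.5716.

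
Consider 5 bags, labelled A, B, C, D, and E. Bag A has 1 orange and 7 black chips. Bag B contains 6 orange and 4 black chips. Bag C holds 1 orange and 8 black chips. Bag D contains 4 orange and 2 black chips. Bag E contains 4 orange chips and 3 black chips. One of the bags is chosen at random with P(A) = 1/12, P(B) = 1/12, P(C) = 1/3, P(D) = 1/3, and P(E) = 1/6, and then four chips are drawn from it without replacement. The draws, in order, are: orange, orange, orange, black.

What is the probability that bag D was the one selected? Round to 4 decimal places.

0.6667

The likelihood of the observed sequence under each hypothesis: P(data | bag A) = (1/8)(0/7) = 0; P(data | bag B) = (6/10)(5/9)(4/8)(4/7) = 2/21; P(data | bag C) = (1/9)(0/8) = 0; P(data | bag D) = (4/6)(3/5)(2/4)(2/3) = 2/15; P(data | bag E) = (4/7)(3/6)(2/5)(3/4) = 3/35.
Weighting by the prior gives 1/12 · 0 = 0, 1/12 · 2/21 = 1/126, 1/3 · 0 = 0, 1/3 · 2/15 = 2/45, 1/6 · 3/35 = 1/70; with total 1/15.
Therefore the posterior P(bag D | data) = (2/45) / (1/15) = 2/3.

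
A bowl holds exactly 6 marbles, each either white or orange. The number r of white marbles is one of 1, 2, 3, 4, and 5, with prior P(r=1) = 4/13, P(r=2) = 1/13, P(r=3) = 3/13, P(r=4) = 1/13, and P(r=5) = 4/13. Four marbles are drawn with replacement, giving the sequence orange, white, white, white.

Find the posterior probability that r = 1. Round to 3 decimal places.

0.022

For each hypothesis, P(data | H) works out to: P(data | r = 1) = (5/6)(1/6)(1/6)(1/6) = 0.003858; P(data | r = 2) = (4/6)(2/6)(2/6)(2/6) = 0.024691; P(data | r = 3) = (3/6)(3/6)(3/6)(3/6) = 0.0625; P(data | r = 4) = (2/6)(4/6)(4/6)(4/6) = 0.098765; P(data | r = 5) = (1/6)(5/6)(5/6)(5/6) = 0.096451.
Multiplying each by its prior: 4/13 · 0.003858 = 0.0011871, 1/13 · 0.024691 = 0.0018993, 3/13 · 0.0625 = 0.014423, 1/13 · 0.098765 = 0.0075973, 4/13 · 0.096451 = 0.029677; summing to 0.054784.
By Bayes' rule, P(r = 1 | data) = (0.0011871) / (0.054784) = 0.021668.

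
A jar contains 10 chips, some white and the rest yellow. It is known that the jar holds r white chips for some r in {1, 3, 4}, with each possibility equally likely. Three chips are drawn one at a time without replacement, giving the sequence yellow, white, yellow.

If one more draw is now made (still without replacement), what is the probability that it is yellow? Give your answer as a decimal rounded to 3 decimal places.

Compute the likelihood of the observed sequence for each case: P(data | r = 1) = (9/10)(1/9)(8/8) = 1/10; P(data | r = 3) = (7/10)(3/9)(6/8) = 7/40; P(data | r = 4) = (6/10)(4/9)(5/8) = 1/6.
The prior-weighted likelihoods are 1/3 · 1/10 = 1/30, 1/3 · 7/40 = 7/120, 1/3 · 1/6 = 1/18; these sum to 53/360.
The posterior is then P(r = 1 | data) = 12/53, P(r = 3 | data) = 21/53, P(r = 4 | data) = 20/53.
The predictive probability is P(yellow next | data) = (1)(12/53) + (5/7)(21/53) + (4/7)(20/53) = 269/371.

0.725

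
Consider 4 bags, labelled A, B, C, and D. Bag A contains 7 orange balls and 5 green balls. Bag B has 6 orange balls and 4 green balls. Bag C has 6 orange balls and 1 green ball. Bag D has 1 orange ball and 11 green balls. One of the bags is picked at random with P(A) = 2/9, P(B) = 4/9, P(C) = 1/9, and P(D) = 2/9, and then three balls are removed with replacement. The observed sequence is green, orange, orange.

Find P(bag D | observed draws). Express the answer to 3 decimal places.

For each hypothesis, P(data | H) works out to: P(data | bag A) = (5/12)(7/12)(7/12) = 0.14178; P(data | bag B) = (4/10)(6/10)(6/10) = 0.144; P(data | bag C) = (1/7)(6/7)(6/7) = 0.10496; P(data | bag D) = (11/12)(1/12)(1/12) = 0.0063657.
Multiplying each by its prior: 2/9 · 0.14178 = 0.031507, 4/9 · 0.144 = 0.064, 1/9 · 0.10496 = 0.011662, 2/9 · 0.0063657 = 0.0014146; these sum to 0.10858.
Therefore the posterior P(bag D | data) = (0.0014146) / (0.10858) = 0.013028.

0.013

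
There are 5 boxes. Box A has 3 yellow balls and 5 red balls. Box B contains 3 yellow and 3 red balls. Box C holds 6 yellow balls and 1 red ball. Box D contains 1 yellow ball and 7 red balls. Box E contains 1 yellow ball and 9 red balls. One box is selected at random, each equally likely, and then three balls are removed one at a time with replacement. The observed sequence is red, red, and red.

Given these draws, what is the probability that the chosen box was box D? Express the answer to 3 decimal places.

0.378

Compute the likelihood of the observed sequence for each case: P(data | box A) = (5/8)(5/8)(5/8) = 0.24414; P(data | box B) = (3/6)(3/6)(3/6) = 0.125; P(data | box C) = (1/7)(1/7)(1/7) = 0.0029155; P(data | box D) = (7/8)(7/8)(7/8) = 0.66992; P(data | box E) = (9/10)(9/10)(9/10) = 0.729.
The prior-weighted likelihoods are 1/5 · 0.24414 = 0.048828, 1/5 · 0.125 = 0.025, 1/5 · 0.0029155 = 0.00058309, 1/5 · 0.66992 = 0.13398, 1/5 · 0.729 = 0.1458; summing to 0.3542.
By Bayes' rule, P(box D | data) = (0.13398) / (0.3542) = 0.37828.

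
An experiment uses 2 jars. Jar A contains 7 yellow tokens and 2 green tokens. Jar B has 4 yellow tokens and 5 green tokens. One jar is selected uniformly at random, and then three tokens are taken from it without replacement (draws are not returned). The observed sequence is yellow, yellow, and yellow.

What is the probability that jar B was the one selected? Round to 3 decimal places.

0.103

Under each hypothesis, the probability of the observed sequence is: P(data | jar A) = (7/9)(6/8)(5/7) = 5/12; P(data | jar B) = (4/9)(3/8)(2/7) = 1/21.
Weighting by the prior gives 1/2 · 5/12 = 5/24, 1/2 · 1/21 = 1/42; these sum to 13/56.
Hence P(jar B | data) = (1/42) / (13/56) = 4/39.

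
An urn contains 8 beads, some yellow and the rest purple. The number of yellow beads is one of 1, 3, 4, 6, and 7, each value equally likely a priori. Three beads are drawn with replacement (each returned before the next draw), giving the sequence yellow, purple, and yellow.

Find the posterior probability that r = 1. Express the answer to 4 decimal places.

Under each hypothesis, the probability of the observed sequence is: P(data | r = 1) = (1/8)(7/8)(1/8) = 0.013672; P(data | r = 3) = (3/8)(5/8)(3/8) = 0.087891; P(data | r = 4) = (4/8)(4/8)(4/8) = 0.125; P(data | r = 6) = (6/8)(2/8)(6/8) = 0.14062; P(data | r = 7) = (7/8)(1/8)(7/8) = 0.095703.
The prior-weighted likelihoods are 1/5 · 0.013672 = 0.0027344, 1/5 · 0.087891 = 0.017578, 1/5 · 0.125 = 0.025, 1/5 · 0.14062 = 0.028125, 1/5 · 0.095703 = 0.019141; with total 0.092578.
Hence P(r = 1 | data) = (0.0027344) / (0.092578) = 0.029536.

0.0295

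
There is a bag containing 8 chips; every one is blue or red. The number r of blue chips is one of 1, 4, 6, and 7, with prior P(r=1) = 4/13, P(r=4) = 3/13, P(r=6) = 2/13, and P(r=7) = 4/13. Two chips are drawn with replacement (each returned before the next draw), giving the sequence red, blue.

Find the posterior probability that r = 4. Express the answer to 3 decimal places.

0.375

For each hypothesis, P(data | H) works out to: P(data | r = 1) = (7/8)(1/8) = 7/64; P(data | r = 4) = (4/8)(4/8) = 1/4; P(data | r = 6) = (2/8)(6/8) = 3/16; P(data | r = 7) = (1/8)(7/8) = 7/64.
The prior-weighted likelihoods are 4/13 · 7/64 = 7/208, 3/13 · 1/4 = 3/52, 2/13 · 3/16 = 3/104, 4/13 · 7/64 = 7/208; summing to 2/13.
By Bayes' rule, P(r = 4 | data) = (3/52) / (2/13) = 3/8.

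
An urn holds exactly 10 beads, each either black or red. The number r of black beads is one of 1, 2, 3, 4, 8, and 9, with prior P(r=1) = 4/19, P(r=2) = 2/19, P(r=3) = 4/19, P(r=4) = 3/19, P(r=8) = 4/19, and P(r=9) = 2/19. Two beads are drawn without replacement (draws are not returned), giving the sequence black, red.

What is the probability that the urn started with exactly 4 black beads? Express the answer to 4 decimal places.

Under each hypothesis, the probability of the observed sequence is: P(data | r = 1) = (1/10)(9/9) = 1/10; P(data | r = 2) = (2/10)(8/9) = 8/45; P(data | r = 3) = (3/10)(7/9) = 7/30; P(data | r = 4) = (4/10)(6/9) = 4/15; P(data | r = 8) = (8/10)(2/9) = 8/45; P(data | r = 9) = (9/10)(1/9) = 1/10.
Multiplying each by its prior: 4/19 · 1/10 = 2/95, 2/19 · 8/45 = 16/855, 4/19 · 7/30 = 14/285, 3/19 · 4/15 = 4/95, 4/19 · 8/45 = 32/855, 2/19 · 1/10 = 1/95; with total 17/95.
So P(r = 4 | data) = (4/95) / (17/95) = 4/17.

0.2353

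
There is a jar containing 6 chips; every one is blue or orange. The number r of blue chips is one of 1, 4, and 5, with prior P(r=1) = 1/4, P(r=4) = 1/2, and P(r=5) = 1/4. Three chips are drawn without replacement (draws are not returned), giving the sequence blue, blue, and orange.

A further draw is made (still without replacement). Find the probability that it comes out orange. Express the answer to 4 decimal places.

0.2353

For each hypothesis, P(data | H) works out to: P(data | r = 1) = (1/6)(0/5) = 0; P(data | r = 4) = (4/6)(3/5)(2/4) = 1/5; P(data | r = 5) = (5/6)(4/5)(1/4) = 1/6.
The prior-weighted likelihoods are 1/4 · 0 = 0, 1/2 · 1/5 = 1/10, 1/4 · 1/6 = 1/24; with total 17/120.
The posterior is then P(r = 1 | data) = 0, P(r = 4 | data) = 12/17, P(r = 5 | data) = 5/17.
So P(orange next | data) = Σ P(orange next | H) P(H | data) = (1/3)(12/17) + (0)(5/17) = 4/17.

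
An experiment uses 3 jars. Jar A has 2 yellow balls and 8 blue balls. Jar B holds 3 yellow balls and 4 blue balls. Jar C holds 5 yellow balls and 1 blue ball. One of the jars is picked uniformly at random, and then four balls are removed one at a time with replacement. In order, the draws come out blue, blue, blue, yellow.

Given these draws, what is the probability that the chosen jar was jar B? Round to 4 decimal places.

Compute the likelihood of the observed sequence for each case: P(data | jar A) = (8/10)(8/10)(8/10)(2/10) = 0.1024; P(data | jar B) = (4/7)(4/7)(4/7)(3/7) = 0.079967; P(data | jar C) = (1/6)(1/6)(1/6)(5/6) = 0.003858.
Weighting by the prior gives 1/3 · 0.1024 = 0.034133, 1/3 · 0.079967 = 0.026656, 1/3 · 0.003858 = 0.001286; with total 0.062075.
So P(jar B | data) = (0.026656) / (0.062075) = 0.42941.

0.4294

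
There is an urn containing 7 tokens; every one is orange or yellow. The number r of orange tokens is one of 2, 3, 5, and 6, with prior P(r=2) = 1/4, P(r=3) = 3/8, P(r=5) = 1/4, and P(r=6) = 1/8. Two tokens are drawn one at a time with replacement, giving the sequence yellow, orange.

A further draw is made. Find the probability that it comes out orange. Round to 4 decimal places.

0.4948

Under each hypothesis, the probability of the observed sequence is: P(data | r = 2) = (5/7)(2/7) = 10/49; P(data | r = 3) = (4/7)(3/7) = 12/49; P(data | r = 5) = (2/7)(5/7) = 10/49; P(data | r = 6) = (1/7)(6/7) = 6/49.
Multiplying each by its prior: 1/4 · 10/49 = 5/98, 3/8 · 12/49 = 9/98, 1/4 · 10/49 = 5/98, 1/8 · 6/49 = 3/196; summing to 41/196.
Dividing through by the total gives posterior P(r = 2 | data) = 10/41, P(r = 3 | data) = 18/41, P(r = 5 | data) = 10/41, P(r = 6 | data) = 3/41.
So P(orange next | data) = Σ P(orange next | H) P(H | data) = (2/7)(10/41) + (3/7)(18/41) + (5/7)(10/41) + (6/7)(3/41) = 142/287.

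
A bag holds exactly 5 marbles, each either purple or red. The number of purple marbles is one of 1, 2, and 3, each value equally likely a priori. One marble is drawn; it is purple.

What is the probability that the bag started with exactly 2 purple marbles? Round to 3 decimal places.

0.333

Under each hypothesis, the probability of this draw is: P(data | r = 1) = (1/5) = 1/5; P(data | r = 2) = (2/5) = 2/5; P(data | r = 3) = (3/5) = 3/5.
The prior-weighted likelihoods are 1/3 · 1/5 = 1/15, 1/3 · 2/5 = 2/15, 1/3 · 3/5 = 1/5; summing to 2/5.
By Bayes' rule, P(r = 2 | data) = (2/15) / (2/5) = 1/3.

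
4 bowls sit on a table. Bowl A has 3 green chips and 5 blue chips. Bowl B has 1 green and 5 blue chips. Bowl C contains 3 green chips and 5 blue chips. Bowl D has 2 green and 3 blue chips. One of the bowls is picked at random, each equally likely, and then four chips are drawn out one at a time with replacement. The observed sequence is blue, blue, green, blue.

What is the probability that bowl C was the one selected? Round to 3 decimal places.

0.250

Under each hypothesis, the probability of the observed sequence is: P(data | bowl A) = (5/8)(5/8)(3/8)(5/8) = 0.091553; P(data | bowl B) = (5/6)(5/6)(1/6)(5/6) = 0.096451; P(data | bowl C) = (5/8)(5/8)(3/8)(5/8) = 0.091553; P(data | bowl D) = (3/5)(3/5)(2/5)(3/5) = 0.0864.
Multiplying each by its prior: 1/4 · 0.091553 = 0.022888, 1/4 · 0.096451 = 0.024113, 1/4 · 0.091553 = 0.022888, 1/4 · 0.0864 = 0.0216; with total 0.091489.
By Bayes' rule, P(bowl C | data) = (0.022888) / (0.091489) = 0.25017.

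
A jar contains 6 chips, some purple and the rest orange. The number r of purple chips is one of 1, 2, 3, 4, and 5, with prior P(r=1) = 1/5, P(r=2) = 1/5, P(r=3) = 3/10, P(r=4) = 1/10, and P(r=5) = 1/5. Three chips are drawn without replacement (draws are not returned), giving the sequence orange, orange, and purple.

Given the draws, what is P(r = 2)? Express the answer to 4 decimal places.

Compute the likelihood of the observed sequence for each case: P(data | r = 1) = (5/6)(4/5)(1/4) = 1/6; P(data | r = 2) = (4/6)(3/5)(2/4) = 1/5; P(data | r = 3) = (3/6)(2/5)(3/4) = 3/20; P(data | r = 4) = (2/6)(1/5)(4/4) = 1/15; P(data | r = 5) = (1/6)(0/5) = 0.
Weighting by the prior gives 1/5 · 1/6 = 1/30, 1/5 · 1/5 = 1/25, 3/10 · 3/20 = 9/200, 1/10 · 1/15 = 1/150, 1/5 · 0 = 0; with total 1/8.
Hence P(r = 2 | data) = (1/25) / (1/8) = 8/25.

0.3200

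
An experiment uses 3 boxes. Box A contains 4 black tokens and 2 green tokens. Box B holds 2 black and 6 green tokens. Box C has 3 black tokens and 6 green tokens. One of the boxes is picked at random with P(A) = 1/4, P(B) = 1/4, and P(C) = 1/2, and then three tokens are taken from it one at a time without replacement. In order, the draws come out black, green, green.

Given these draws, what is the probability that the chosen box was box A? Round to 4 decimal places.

0.1107

The likelihood of the observed sequence under each hypothesis: P(data | box A) = (4/6)(2/5)(1/4) = 0.066667; P(data | box B) = (2/8)(6/7)(5/6) = 0.17857; P(data | box C) = (3/9)(6/8)(5/7) = 0.17857.
The prior-weighted likelihoods are 1/4 · 0.066667 = 0.016667, 1/4 · 0.17857 = 0.044643, 1/2 · 0.17857 = 0.089286; these sum to 0.1506.
Hence P(box A | data) = (0.016667) / (0.1506) = 0.11067.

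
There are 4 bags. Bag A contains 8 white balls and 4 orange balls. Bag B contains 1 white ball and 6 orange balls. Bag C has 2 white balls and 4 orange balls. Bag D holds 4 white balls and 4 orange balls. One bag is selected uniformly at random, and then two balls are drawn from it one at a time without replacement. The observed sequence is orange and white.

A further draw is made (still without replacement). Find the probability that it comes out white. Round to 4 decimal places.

0.4044

Compute the likelihood of the observed sequence for each case: P(data | bag A) = (4/12)(8/11) = 0.24242; P(data | bag B) = (6/7)(1/6) = 0.14286; P(data | bag C) = (4/6)(2/5) = 0.26667; P(data | bag D) = (4/8)(4/7) = 0.28571.
Weighting by the prior gives 1/4 · 0.24242 = 0.060606, 1/4 · 0.14286 = 0.035714, 1/4 · 0.26667 = 0.066667, 1/4 · 0.28571 = 0.071429; summing to 0.23442.
The posterior is then P(bag A | data) = 0.25854, P(bag B | data) = 0.15235, P(bag C | data) = 0.2844, P(bag D | data) = 0.30471.
Averaging over the posterior, P(white next | data) = (7/10)(0.25854) + (0)(0.15235) + (1/4)(0.2844) + (1/2)(0.30471) = 0.40443.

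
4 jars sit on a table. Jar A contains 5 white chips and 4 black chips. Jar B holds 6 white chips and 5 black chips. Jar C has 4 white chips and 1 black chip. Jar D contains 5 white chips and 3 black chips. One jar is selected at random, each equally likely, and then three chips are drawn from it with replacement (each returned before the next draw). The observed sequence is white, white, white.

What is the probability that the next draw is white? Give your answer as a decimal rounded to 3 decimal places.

0.684

For each hypothesis, P(data | H) works out to: P(data | jar A) = (5/9)(5/9)(5/9) = 0.17147; P(data | jar B) = (6/11)(6/11)(6/11) = 0.16228; P(data | jar C) = (4/5)(4/5)(4/5) = 0.512; P(data | jar D) = (5/8)(5/8)(5/8) = 0.24414.
Multiplying each by its prior: 1/4 · 0.17147 = 0.042867, 1/4 · 0.16228 = 0.040571, 1/4 · 0.512 = 0.128, 1/4 · 0.24414 = 0.061035; with total 0.27247.
Normalising, the posterior is P(jar A | data) = 0.15733, P(jar B | data) = 0.1489, P(jar C | data) = 0.46977, P(jar D | data) = 0.224.
So P(white next | data) = Σ P(white next | H) P(H | data) = (5/9)(0.15733) + (6/11)(0.1489) + (4/5)(0.46977) + (5/8)(0.224) = 0.68444.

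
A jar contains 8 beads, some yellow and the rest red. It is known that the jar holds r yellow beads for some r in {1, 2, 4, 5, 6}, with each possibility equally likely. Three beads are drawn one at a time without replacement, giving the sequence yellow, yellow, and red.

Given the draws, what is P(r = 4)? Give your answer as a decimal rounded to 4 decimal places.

Compute the likelihood of the observed sequence for each case: P(data | r = 1) = (1/8)(0/7) = 0; P(data | r = 2) = (2/8)(1/7)(6/6) = 1/28; P(data | r = 4) = (4/8)(3/7)(4/6) = 1/7; P(data | r = 5) = (5/8)(4/7)(3/6) = 5/28; P(data | r = 6) = (6/8)(5/7)(2/6) = 5/28.
Weighting by the prior gives 1/5 · 0 = 0, 1/5 · 1/28 = 1/140, 1/5 · 1/7 = 1/35, 1/5 · 5/28 = 1/28, 1/5 · 5/28 = 1/28; with total 3/28.
So P(r = 4 | data) = (1/35) / (3/28) = 4/15.

0.2667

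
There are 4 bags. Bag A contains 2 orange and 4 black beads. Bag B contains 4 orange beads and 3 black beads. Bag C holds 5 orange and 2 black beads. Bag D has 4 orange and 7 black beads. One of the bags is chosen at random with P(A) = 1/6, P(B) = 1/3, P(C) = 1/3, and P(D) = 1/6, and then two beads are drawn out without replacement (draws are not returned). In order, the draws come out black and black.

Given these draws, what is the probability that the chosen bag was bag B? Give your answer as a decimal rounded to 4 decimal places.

0.2457

Under each hypothesis, the probability of the observed sequence is: P(data | bag A) = (4/6)(3/5) = 0.4; P(data | bag B) = (3/7)(2/6) = 0.14286; P(data | bag C) = (2/7)(1/6) = 0.047619; P(data | bag D) = (7/11)(6/10) = 0.38182.
Weighting by the prior gives 1/6 · 0.4 = 0.066667, 1/3 · 0.14286 = 0.047619, 1/3 · 0.047619 = 0.015873, 1/6 · 0.38182 = 0.063636; summing to 0.1938.
So P(bag B | data) = (0.047619) / (0.1938) = 0.24572.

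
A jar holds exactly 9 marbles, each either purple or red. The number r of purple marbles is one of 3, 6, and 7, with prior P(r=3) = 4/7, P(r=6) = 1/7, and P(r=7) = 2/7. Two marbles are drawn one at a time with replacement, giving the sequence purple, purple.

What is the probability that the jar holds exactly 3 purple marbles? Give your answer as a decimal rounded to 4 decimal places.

0.2118

Compute the likelihood of the observed sequence for each case: P(data | r = 3) = (3/9)(3/9) = 1/9; P(data | r = 6) = (6/9)(6/9) = 4/9; P(data | r = 7) = (7/9)(7/9) = 49/81.
The prior-weighted likelihoods are 4/7 · 1/9 = 4/63, 1/7 · 4/9 = 4/63, 2/7 · 49/81 = 14/81; with total 170/567.
So P(r = 3 | data) = (4/63) / (170/567) = 18/85.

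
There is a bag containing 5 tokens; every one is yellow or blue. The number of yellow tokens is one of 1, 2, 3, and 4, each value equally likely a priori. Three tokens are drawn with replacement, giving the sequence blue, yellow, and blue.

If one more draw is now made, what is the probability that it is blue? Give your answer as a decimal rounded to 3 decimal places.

0.584

The likelihood of the observed sequence under each hypothesis: P(data | r = 1) = (4/5)(1/5)(4/5) = 16/125; P(data | r = 2) = (3/5)(2/5)(3/5) = 18/125; P(data | r = 3) = (2/5)(3/5)(2/5) = 12/125; P(data | r = 4) = (1/5)(4/5)(1/5) = 4/125.
Weighting by the prior gives 1/4 · 16/125 = 4/125, 1/4 · 18/125 = 9/250, 1/4 · 12/125 = 3/125, 1/4 · 4/125 = 1/125; with total 1/10.
Dividing through by the total gives posterior P(r = 1 | data) = 8/25, P(r = 2 | data) = 9/25, P(r = 3 | data) = 6/25, P(r = 4 | data) = 2/25.
So P(blue next | data) = Σ P(blue next | H) P(H | data) = (4/5)(8/25) + (3/5)(9/25) + (2/5)(6/25) + (1/5)(2/25) = 73/125.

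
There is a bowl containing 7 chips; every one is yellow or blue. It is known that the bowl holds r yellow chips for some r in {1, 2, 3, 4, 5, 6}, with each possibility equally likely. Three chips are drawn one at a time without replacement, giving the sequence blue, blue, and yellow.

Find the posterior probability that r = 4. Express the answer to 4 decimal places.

Compute the likelihood of the observed sequence for each case: P(data | r = 1) = (6/7)(5/6)(1/5) = 1/7; P(data | r = 2) = (5/7)(4/6)(2/5) = 4/21; P(data | r = 3) = (4/7)(3/6)(3/5) = 6/35; P(data | r = 4) = (3/7)(2/6)(4/5) = 4/35; P(data | r = 5) = (2/7)(1/6)(5/5) = 1/21; P(data | r = 6) = (1/7)(0/6) = 0.
Weighting by the prior gives 1/6 · 1/7 = 1/42, 1/6 · 4/21 = 2/63, 1/6 · 6/35 = 1/35, 1/6 · 4/35 = 2/105, 1/6 · 1/21 = 1/126, 1/6 · 0 = 0; with total 1/9.
Hence P(r = 4 | data) = (2/105) / (1/9) = 6/35.

0.1714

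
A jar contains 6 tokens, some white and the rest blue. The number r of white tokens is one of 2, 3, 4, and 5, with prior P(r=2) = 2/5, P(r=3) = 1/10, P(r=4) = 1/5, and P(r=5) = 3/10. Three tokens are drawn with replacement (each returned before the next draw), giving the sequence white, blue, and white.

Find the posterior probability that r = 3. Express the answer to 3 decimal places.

0.117

Under each hypothesis, the probability of the observed sequence is: P(data | r = 2) = (2/6)(4/6)(2/6) = 2/27; P(data | r = 3) = (3/6)(3/6)(3/6) = 1/8; P(data | r = 4) = (4/6)(2/6)(4/6) = 4/27; P(data | r = 5) = (5/6)(1/6)(5/6) = 25/216.
The prior-weighted likelihoods are 2/5 · 2/27 = 4/135, 1/10 · 1/8 = 1/80, 1/5 · 4/27 = 4/135, 3/10 · 25/216 = 5/144; summing to 23/216.
Hence P(r = 3 | data) = (1/80) / (23/216) = 27/230.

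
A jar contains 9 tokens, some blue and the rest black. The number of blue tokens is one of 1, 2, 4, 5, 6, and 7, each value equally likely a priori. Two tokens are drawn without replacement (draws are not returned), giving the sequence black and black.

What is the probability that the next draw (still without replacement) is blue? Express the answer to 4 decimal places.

For each hypothesis, P(data | H) works out to: P(data | r = 1) = (8/9)(7/8) = 7/9; P(data | r = 2) = (7/9)(6/8) = 7/12; P(data | r = 4) = (5/9)(4/8) = 5/18; P(data | r = 5) = (4/9)(3/8) = 1/6; P(data | r = 6) = (3/9)(2/8) = 1/12; P(data | r = 7) = (2/9)(1/8) = 1/36.
Multiplying each by its prior: 1/6 · 7/9 = 7/54, 1/6 · 7/12 = 7/72, 1/6 · 5/18 = 5/108, 1/6 · 1/6 = 1/36, 1/6 · 1/12 = 1/72, 1/6 · 1/36 = 1/216; with total 23/72.
The posterior is then P(r = 1 | data) = 28/69, P(r = 2 | data) = 7/23, P(r = 4 | data) = 10/69, P(r = 5 | data) = 2/23, P(r = 6 | data) = 1/23, P(r = 7 | data) = 1/69.
The predictive probability is P(blue next | data) = (1/7)(28/69) + (2/7)(7/23) + (4/7)(10/69) + (5/7)(2/23) + (6/7)(1/23) + (1)(1/69) = 55/161.

0.3416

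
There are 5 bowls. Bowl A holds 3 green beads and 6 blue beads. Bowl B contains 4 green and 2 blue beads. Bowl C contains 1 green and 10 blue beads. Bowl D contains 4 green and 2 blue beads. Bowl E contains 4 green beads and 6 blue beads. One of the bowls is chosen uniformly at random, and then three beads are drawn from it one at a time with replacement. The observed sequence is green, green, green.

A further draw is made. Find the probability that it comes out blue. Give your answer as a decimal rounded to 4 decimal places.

0.3763

For each hypothesis, P(data | H) works out to: P(data | bowl A) = (3/9)(3/9)(3/9) = 0.037037; P(data | bowl B) = (4/6)(4/6)(4/6) = 0.2963; P(data | bowl C) = (1/11)(1/11)(1/11) = 0.00075131; P(data | bowl D) = (4/6)(4/6)(4/6) = 0.2963; P(data | bowl E) = (4/10)(4/10)(4/10) = 0.064.
Weighting by the prior gives 1/5 · 0.037037 = 0.0074074, 1/5 · 0.2963 = 0.059259, 1/5 · 0.00075131 = 0.00015026, 1/5 · 0.2963 = 0.059259, 1/5 · 0.064 = 0.0128; with total 0.13888.
Dividing through by the total gives posterior P(bowl A | data) = 0.053338, P(bowl B | data) = 0.42671, P(bowl C | data) = 0.001082, P(bowl D | data) = 0.42671, P(bowl E | data) = 0.092168.
The predictive probability is P(blue next | data) = (2/3)(0.053338) + (1/3)(0.42671) + (10/11)(0.001082) + (1/3)(0.42671) + (3/5)(0.092168) = 0.37631.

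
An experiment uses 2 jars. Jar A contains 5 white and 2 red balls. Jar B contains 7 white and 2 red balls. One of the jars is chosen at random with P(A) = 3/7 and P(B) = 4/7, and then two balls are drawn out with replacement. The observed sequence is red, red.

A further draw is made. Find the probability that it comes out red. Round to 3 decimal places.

Under each hypothesis, the probability of the observed sequence is: P(data | jar A) = (2/7)(2/7) = 0.081633; P(data | jar B) = (2/9)(2/9) = 0.049383.
The prior-weighted likelihoods are 3/7 · 0.081633 = 0.034985, 4/7 · 0.049383 = 0.028219; with total 0.063204.
Normalising, the posterior is P(jar A | data) = 0.55353, P(jar B | data) = 0.44647.
So P(red next | data) = Σ P(red next | H) P(H | data) = (2/7)(0.55353) + (2/9)(0.44647) = 0.25737.

0.257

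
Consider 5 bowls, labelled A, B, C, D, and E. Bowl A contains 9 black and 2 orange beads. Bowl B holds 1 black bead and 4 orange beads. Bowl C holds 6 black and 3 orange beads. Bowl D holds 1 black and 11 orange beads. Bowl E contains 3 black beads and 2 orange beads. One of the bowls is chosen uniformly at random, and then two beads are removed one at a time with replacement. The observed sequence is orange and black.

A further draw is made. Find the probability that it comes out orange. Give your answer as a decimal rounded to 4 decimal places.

Under each hypothesis, the probability of the observed sequence is: P(data | bowl A) = (2/11)(9/11) = 0.14876; P(data | bowl B) = (4/5)(1/5) = 0.16; P(data | bowl C) = (3/9)(6/9) = 0.22222; P(data | bowl D) = (11/12)(1/12) = 0.076389; P(data | bowl E) = (2/5)(3/5) = 0.24.
Multiplying each by its prior: 1/5 · 0.14876 = 0.029752, 1/5 · 0.16 = 0.032, 1/5 · 0.22222 = 0.044444, 1/5 · 0.076389 = 0.015278, 1/5 · 0.24 = 0.048; these sum to 0.16947.
Dividing through by the total gives posterior P(bowl A | data) = 0.17556, P(bowl B | data) = 0.18882, P(bowl C | data) = 0.26225, P(bowl D | data) = 0.090148, P(bowl E | data) = 0.28323.
So P(orange next | data) = Σ P(orange next | H) P(H | data) = (2/11)(0.17556) + (4/5)(0.18882) + (1/3)(0.26225) + (11/12)(0.090148) + (2/5)(0.28323) = 0.46632.

0.4663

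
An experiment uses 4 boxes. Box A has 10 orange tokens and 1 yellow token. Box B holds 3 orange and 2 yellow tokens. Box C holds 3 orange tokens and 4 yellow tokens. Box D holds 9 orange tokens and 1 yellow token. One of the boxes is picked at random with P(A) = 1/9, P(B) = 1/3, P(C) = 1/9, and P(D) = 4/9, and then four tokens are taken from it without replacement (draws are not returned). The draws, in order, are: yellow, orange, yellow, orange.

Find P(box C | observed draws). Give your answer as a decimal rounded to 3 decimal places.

The likelihood of the observed sequence under each hypothesis: P(data | box A) = (1/11)(10/10)(0/9) = 0; P(data | box B) = (2/5)(3/4)(1/3)(2/2) = 1/10; P(data | box C) = (4/7)(3/6)(3/5)(2/4) = 3/35; P(data | box D) = (1/10)(9/9)(0/8) = 0.
Multiplying each by its prior: 1/9 · 0 = 0, 1/3 · 1/10 = 1/30, 1/9 · 3/35 = 1/105, 4/9 · 0 = 0; summing to 3/70.
Hence P(box C | data) = (1/105) / (3/70) = 2/9.

0.222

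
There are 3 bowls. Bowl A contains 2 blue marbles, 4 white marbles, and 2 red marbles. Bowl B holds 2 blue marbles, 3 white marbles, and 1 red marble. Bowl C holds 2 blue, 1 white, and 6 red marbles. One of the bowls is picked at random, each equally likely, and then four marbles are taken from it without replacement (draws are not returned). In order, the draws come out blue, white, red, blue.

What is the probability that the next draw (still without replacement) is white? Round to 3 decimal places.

0.789

For each hypothesis, P(data | H) works out to: P(data | bowl A) = (2/8)(4/7)(2/6)(1/5) = 0.0095238; P(data | bowl B) = (2/6)(3/5)(1/4)(1/3) = 0.016667; P(data | bowl C) = (2/9)(1/8)(6/7)(1/6) = 0.0039683.
Weighting by the prior gives 1/3 · 0.0095238 = 0.0031746, 1/3 · 0.016667 = 0.0055556, 1/3 · 0.0039683 = 0.0013228; summing to 0.010053.
Normalising, the posterior is P(bowl A | data) = 0.31579, P(bowl B | data) = 0.55263, P(bowl C | data) = 0.13158.
Averaging over the posterior, P(white next | data) = (3/4)(0.31579) + (1)(0.55263) + (0)(0.13158) = 0.78947.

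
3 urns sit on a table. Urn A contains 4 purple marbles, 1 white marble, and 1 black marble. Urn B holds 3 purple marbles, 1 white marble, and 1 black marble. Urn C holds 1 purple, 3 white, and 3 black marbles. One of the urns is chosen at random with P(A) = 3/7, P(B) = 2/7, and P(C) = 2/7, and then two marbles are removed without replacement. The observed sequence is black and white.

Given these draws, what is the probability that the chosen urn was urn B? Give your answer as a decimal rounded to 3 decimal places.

0.159

Compute the likelihood of the observed sequence for each case: P(data | urn A) = (1/6)(1/5) = 1/30; P(data | urn B) = (1/5)(1/4) = 1/20; P(data | urn C) = (3/7)(3/6) = 3/14.
Multiplying each by its prior: 3/7 · 1/30 = 1/70, 2/7 · 1/20 = 1/70, 2/7 · 3/14 = 3/49; these sum to 22/245.
By Bayes' rule, P(urn B | data) = (1/70) / (22/245) = 7/44.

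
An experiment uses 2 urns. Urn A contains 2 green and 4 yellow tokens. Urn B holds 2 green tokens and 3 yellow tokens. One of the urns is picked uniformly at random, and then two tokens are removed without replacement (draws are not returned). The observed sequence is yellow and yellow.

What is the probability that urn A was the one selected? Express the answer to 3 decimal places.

Under each hypothesis, the probability of the observed sequence is: P(data | urn A) = (4/6)(3/5) = 2/5; P(data | urn B) = (3/5)(2/4) = 3/10.
The prior-weighted likelihoods are 1/2 · 2/5 = 1/5, 1/2 · 3/10 = 3/20; summing to 7/20.
So P(urn A | data) = (1/5) / (7/20) = 4/7.

0.571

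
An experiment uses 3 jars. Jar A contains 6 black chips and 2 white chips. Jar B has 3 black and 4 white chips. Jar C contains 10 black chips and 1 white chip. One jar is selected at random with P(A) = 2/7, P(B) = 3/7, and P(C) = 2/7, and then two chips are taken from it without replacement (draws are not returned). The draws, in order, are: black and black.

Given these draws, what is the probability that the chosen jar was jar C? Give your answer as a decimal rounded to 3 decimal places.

0.522

For each hypothesis, P(data | H) works out to: P(data | jar A) = (6/8)(5/7) = 15/28; P(data | jar B) = (3/7)(2/6) = 1/7; P(data | jar C) = (10/11)(9/10) = 9/11.
Multiplying each by its prior: 2/7 · 15/28 = 15/98, 3/7 · 1/7 = 3/49, 2/7 · 9/11 = 18/77; these sum to 69/154.
So P(jar C | data) = (18/77) / (69/154) = 12/23.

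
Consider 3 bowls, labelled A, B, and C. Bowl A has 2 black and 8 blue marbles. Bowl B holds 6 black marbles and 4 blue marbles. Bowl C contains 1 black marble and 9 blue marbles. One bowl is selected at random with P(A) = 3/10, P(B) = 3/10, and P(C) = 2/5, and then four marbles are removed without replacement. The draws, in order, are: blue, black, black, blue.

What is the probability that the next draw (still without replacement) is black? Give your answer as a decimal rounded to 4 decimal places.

0.5085

The likelihood of the observed sequence under each hypothesis: P(data | bowl A) = (8/10)(2/9)(1/8)(7/7) = 0.022222; P(data | bowl B) = (4/10)(6/9)(5/8)(3/7) = 0.071429; P(data | bowl C) = (9/10)(1/9)(0/8) = 0.
The prior-weighted likelihoods are 3/10 · 0.022222 = 0.0066667, 3/10 · 0.071429 = 0.021429, 2/5 · 0 = 0; summing to 0.028095.
The posterior is then P(bowl A | data) = 0.23729, P(bowl B | data) = 0.76271, P(bowl C | data) = 0.
Averaging over the posterior, P(black next | data) = (0)(0.23729) + (2/3)(0.76271) = 0.50847.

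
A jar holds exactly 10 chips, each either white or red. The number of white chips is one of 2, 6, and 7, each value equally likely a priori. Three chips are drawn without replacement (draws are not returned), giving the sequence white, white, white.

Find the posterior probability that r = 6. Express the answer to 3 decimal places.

Under each hypothesis, the probability of the observed sequence is: P(data | r = 2) = (2/10)(1/9)(0/8) = 0; P(data | r = 6) = (6/10)(5/9)(4/8) = 1/6; P(data | r = 7) = (7/10)(6/9)(5/8) = 7/24.
Weighting by the prior gives 1/3 · 0 = 0, 1/3 · 1/6 = 1/18, 1/3 · 7/24 = 7/72; summing to 11/72.
Hence P(r = 6 | data) = (1/18) / (11/72) = 4/11.

0.364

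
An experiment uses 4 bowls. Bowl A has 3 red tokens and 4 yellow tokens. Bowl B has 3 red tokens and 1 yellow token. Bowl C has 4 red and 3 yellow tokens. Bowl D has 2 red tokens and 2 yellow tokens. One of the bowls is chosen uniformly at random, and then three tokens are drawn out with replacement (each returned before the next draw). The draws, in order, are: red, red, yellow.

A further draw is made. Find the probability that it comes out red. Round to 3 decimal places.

0.574

For each hypothesis, P(data | H) works out to: P(data | bowl A) = (3/7)(3/7)(4/7) = 0.10496; P(data | bowl B) = (3/4)(3/4)(1/4) = 0.14062; P(data | bowl C) = (4/7)(4/7)(3/7) = 0.13994; P(data | bowl D) = (2/4)(2/4)(2/4) = 0.125.
Multiplying each by its prior: 1/4 · 0.10496 = 0.026239, 1/4 · 0.14062 = 0.035156, 1/4 · 0.13994 = 0.034985, 1/4 · 0.125 = 0.03125; these sum to 0.12763.
Dividing through by the total gives posterior P(bowl A | data) = 0.20559, P(bowl B | data) = 0.27545, P(bowl C | data) = 0.27411, P(bowl D | data) = 0.24485.
The predictive probability is P(red next | data) = (3/7)(0.20559) + (3/4)(0.27545) + (4/7)(0.27411) + (1/2)(0.24485) = 0.57376.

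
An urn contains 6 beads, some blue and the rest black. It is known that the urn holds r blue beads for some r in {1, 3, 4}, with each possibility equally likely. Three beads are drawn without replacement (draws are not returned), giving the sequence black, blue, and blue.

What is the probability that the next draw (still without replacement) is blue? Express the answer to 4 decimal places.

0.5238

For each hypothesis, P(data | H) works out to: P(data | r = 1) = (5/6)(1/5)(0/4) = 0; P(data | r = 3) = (3/6)(3/5)(2/4) = 3/20; P(data | r = 4) = (2/6)(4/5)(3/4) = 1/5.
Weighting by the prior gives 1/3 · 0 = 0, 1/3 · 3/20 = 1/20, 1/3 · 1/5 = 1/15; summing to 7/60.
The posterior is then P(r = 1 | data) = 0, P(r = 3 | data) = 3/7, P(r = 4 | data) = 4/7.
The predictive probability is P(blue next | data) = (1/3)(3/7) + (2/3)(4/7) = 11/21.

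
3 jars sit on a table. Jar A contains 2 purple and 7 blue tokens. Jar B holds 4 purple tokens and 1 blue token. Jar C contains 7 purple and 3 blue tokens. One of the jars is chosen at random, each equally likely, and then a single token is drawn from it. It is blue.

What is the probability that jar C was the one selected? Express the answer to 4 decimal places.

Compute the likelihood of this draw for each case: P(data | jar A) = (7/9) = 7/9; P(data | jar B) = (1/5) = 1/5; P(data | jar C) = (3/10) = 3/10.
Weighting by the prior gives 1/3 · 7/9 = 7/27, 1/3 · 1/5 = 1/15, 1/3 · 3/10 = 1/10; summing to 23/54.
So P(jar C | data) = (1/10) / (23/54) = 27/115.

0.2348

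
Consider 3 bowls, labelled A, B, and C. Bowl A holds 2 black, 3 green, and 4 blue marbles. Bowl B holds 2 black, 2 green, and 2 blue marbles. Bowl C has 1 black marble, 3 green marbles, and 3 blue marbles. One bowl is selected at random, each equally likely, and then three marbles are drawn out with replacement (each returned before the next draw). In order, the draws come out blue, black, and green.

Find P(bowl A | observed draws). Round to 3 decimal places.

The likelihood of the observed sequence under each hypothesis: P(data | bowl A) = (4/9)(2/9)(3/9) = 0.032922; P(data | bowl B) = (2/6)(2/6)(2/6) = 0.037037; P(data | bowl C) = (3/7)(1/7)(3/7) = 0.026239.
Weighting by the prior gives 1/3 · 0.032922 = 0.010974, 1/3 · 0.037037 = 0.012346, 1/3 · 0.026239 = 0.0087464; summing to 0.032066.
So P(bowl A | data) = (0.010974) / (0.032066) = 0.34223.

0.342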